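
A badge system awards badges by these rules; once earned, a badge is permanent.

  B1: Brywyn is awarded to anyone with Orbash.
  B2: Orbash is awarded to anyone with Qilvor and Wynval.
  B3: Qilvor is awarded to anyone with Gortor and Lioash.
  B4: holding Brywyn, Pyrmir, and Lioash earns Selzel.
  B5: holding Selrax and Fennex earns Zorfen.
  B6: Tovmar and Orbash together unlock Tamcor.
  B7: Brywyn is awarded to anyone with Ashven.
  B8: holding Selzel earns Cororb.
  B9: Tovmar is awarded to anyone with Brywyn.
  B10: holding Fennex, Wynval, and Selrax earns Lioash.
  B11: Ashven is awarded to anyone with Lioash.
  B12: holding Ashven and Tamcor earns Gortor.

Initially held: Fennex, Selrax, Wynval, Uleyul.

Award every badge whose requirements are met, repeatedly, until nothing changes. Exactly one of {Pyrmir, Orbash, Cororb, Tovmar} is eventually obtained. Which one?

With Fennex, Wynval, and Selrax, Lioash is earned (B10).
With Lioash, Ashven is earned (B11).
With Ashven, Brywyn is earned (B7).
With Brywyn, Tovmar is earned (B9).
Orbash would need Qilvor and Wynval (B2), but Qilvor is never earned. No rule produces Pyrmir, and it is not given. Cororb would need Selzel (B8), but Selzel is never earned.

Tovmar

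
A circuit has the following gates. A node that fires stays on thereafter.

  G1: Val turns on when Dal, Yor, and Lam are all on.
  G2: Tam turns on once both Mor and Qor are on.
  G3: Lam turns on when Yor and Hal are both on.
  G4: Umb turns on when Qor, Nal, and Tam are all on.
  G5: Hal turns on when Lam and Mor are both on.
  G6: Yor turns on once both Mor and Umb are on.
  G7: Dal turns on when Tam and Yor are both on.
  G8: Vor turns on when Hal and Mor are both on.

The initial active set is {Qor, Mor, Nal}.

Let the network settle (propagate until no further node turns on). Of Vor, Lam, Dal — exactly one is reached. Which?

Dal

Mor and Qor are on, so Tam turns on (G2).
G4: Qor, Nal, and Tam on → Umb on.
Mor and Umb are on, so Yor turns on (G6).
Tam and Yor are on, so Dal turns on (G7).
Lam would need Yor and Hal (G3), but Hal never turns on. Vor would need Hal and Mor (G8), but Hal never turns on.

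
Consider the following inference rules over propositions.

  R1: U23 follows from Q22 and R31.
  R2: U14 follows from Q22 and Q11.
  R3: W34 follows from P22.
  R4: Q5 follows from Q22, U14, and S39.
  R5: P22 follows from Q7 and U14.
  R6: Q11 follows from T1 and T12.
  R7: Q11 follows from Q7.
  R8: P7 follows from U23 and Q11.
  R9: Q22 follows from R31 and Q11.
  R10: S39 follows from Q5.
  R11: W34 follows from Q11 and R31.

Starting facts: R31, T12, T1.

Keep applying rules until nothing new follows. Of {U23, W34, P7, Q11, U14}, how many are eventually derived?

5

T1 and T12 hold, so Q11 follows (R6).
From Q11 and R31, R11 gives W34.
From R31 and Q11, R9 gives Q22.
Q22 and R31 hold, so U23 follows (R1).
From Q22 and Q11, R2 gives U14.
From U23 and Q11, R8 gives P7.
U23: reached.
W34: reached.
P7: reached.
Q11: reached.
U14: reached.
All 5 are reached.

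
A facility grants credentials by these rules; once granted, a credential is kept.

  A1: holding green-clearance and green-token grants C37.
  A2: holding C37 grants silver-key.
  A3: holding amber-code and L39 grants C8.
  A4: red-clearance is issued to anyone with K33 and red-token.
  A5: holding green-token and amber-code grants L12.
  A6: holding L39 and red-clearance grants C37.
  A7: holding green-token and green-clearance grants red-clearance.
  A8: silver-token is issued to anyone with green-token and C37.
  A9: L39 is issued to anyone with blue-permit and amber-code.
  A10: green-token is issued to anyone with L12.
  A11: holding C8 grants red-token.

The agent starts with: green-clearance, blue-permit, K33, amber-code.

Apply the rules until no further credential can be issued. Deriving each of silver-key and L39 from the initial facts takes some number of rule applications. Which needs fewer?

L39

L39: Holding blue-permit and amber-code grants L39 (A9). [1 rule application]
silver-key: Holding blue-permit and amber-code grants L39 (A9). Holding amber-code and L39 grants C8 (A3). Holding C8 grants red-token (A11). Holding K33 and red-token grants red-clearance (A4). Holding L39 and red-clearance grants C37 (A6). Holding C37 grants silver-key (A2). [6 rule applications]
L39 needs fewer.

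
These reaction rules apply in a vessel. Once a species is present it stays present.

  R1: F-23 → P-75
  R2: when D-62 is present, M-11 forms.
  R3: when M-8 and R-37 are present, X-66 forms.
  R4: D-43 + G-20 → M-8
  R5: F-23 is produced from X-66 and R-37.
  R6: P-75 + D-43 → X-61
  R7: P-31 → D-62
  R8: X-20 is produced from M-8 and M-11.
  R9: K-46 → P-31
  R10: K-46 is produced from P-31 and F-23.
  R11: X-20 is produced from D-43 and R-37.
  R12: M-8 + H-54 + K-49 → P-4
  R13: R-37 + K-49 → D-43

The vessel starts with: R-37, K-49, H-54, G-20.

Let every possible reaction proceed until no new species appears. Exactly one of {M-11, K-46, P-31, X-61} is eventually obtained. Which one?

R-37 and K-49 present → D-43 forms (R13).
D-43 and G-20 present → M-8 forms (R4).
M-8 and R-37 present → X-66 forms (R3).
X-66 and R-37 present → F-23 forms (R5).
F-23 present → P-75 forms (R1).
P-75 and D-43 present → X-61 forms (R6).
K-46 would need P-31 and F-23 (R10), but P-31 never forms. M-11 would need D-62 (R2), but D-62 never forms. P-31 would need K-46 (R9), but K-46 never forms.

X-61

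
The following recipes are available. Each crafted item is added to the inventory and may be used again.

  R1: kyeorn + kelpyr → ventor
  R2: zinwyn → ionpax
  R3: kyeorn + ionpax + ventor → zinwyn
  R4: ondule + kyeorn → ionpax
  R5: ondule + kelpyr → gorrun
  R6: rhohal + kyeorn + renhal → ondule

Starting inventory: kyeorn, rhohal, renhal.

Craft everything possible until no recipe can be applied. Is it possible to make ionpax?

Using R6, rhohal, kyeorn, and renhal make ondule.
Using R4, ondule and kyeorn make ionpax.

Yes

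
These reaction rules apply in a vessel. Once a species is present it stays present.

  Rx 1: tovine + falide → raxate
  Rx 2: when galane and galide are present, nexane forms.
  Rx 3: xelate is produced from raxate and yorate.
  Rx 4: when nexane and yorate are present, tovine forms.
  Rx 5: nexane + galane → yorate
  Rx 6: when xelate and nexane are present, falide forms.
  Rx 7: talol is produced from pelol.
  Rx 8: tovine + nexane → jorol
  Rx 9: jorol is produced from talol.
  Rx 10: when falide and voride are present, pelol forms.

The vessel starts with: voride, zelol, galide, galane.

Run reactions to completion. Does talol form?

talol would need pelol (Rx 7), but pelol never forms.

No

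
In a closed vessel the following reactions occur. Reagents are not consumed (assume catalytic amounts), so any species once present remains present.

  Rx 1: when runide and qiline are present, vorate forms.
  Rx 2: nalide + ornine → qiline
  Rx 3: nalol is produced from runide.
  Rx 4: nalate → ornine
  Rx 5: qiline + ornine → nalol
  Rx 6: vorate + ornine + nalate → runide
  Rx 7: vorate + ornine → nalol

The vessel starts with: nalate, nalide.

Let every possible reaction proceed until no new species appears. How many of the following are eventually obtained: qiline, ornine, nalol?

nalate present → ornine forms (Rx 4).
nalide and ornine present → qiline forms (Rx 2).
qiline and ornine present → nalol forms (Rx 5).
qiline: reached.
ornine: reached.
nalol: reached.
All 3 are reached.

3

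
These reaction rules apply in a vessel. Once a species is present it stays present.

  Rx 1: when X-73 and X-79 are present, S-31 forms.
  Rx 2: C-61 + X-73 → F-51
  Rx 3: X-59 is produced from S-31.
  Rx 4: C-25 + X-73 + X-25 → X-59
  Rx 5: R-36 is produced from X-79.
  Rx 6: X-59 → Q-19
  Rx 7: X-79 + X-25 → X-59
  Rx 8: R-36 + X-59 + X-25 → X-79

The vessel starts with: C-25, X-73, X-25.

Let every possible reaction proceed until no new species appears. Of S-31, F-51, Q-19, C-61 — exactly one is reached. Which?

Q-19

C-25, X-73, and X-25 present → X-59 forms (Rx 4).
X-59 present → Q-19 forms (Rx 6).
F-51 would need C-61 and X-73 (Rx 2), but C-61 never forms. No rule produces C-61, and it is not given. S-31 would need X-73 and X-79 (Rx 1), but X-79 never forms.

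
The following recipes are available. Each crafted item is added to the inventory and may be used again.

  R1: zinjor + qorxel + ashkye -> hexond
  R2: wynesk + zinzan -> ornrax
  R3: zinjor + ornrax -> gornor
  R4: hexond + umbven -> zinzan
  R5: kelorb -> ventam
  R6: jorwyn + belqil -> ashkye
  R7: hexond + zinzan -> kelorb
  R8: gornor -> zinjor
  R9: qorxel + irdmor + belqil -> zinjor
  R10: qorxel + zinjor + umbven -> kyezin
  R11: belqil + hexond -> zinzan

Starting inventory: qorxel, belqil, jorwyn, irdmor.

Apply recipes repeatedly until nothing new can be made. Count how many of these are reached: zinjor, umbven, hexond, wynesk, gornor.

2

Using R9, qorxel, irdmor, and belqil make zinjor.
Using R6, jorwyn and belqil make ashkye.
Using R1, zinjor, qorxel, and ashkye make hexond.
zinjor: reached.
No rule produces umbven, and it is not given.
hexond: reached.
No rule produces wynesk, and it is not given.
gornor would need zinjor and ornrax (R3), but ornrax is never obtained.
Reached: zinjor and hexond — 2 of the 5.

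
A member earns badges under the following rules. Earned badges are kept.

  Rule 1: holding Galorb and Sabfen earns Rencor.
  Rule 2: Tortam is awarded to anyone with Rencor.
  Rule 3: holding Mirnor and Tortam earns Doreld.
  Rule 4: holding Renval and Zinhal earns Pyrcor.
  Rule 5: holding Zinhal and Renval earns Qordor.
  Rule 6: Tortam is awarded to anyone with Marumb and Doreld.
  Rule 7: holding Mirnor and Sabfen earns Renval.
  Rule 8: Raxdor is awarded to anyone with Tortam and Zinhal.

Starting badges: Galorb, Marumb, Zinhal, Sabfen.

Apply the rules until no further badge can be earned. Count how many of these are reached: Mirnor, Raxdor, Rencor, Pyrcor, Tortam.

With Galorb and Sabfen, Rencor is earned (Rule 1).
With Rencor, Tortam is earned (Rule 2).
With Tortam and Zinhal, Raxdor is earned (Rule 8).
No rule produces Mirnor, and it is not given.
Raxdor: reached.
Rencor: reached.
Pyrcor would need Renval and Zinhal (Rule 4), but Renval is never earned.
Tortam: reached.
Reached: Raxdor, Rencor, and Tortam — 3 of the 5.

3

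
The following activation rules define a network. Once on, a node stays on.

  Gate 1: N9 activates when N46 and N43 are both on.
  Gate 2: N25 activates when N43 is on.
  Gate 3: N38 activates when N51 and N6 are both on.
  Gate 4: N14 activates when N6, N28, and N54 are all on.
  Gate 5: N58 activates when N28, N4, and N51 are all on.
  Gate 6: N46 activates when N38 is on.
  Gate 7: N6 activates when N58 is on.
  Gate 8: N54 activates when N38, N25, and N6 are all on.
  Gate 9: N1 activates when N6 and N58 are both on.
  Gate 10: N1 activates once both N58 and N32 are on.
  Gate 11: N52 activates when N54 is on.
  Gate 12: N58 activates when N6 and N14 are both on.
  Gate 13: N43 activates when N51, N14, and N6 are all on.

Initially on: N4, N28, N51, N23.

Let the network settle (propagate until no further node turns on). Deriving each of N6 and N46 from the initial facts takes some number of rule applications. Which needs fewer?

N6

N6: Gate 5: N28, N4, and N51 on → N58 on. Gate 7: N58 on → N6 on. [2 rule applications]
N46: N28, N4, and N51 are on, so N58 activates (Gate 5). Gate 7: N58 on → N6 on. N51 and N6 are on, so N38 activates (Gate 3). N38 is on, so N46 activates (Gate 6). [4 rule applications]
N6 needs fewer.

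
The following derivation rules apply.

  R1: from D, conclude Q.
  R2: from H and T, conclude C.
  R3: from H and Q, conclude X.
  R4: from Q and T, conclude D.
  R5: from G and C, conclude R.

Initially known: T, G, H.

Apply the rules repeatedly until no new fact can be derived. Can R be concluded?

H and T hold, so C follows (R2).
G and C hold, so R follows (R5).

Yes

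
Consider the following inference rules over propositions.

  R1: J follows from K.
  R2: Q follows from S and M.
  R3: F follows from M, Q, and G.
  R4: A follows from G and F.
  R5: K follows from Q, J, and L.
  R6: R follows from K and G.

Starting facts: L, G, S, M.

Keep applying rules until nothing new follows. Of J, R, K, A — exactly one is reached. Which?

A

S and M hold, so Q follows (R2).
From M, Q, and G, R3 gives F.
From G and F, R4 gives A.
J would need K (R1), but K is never established. K would need Q, J, and L (R5), but J is never established. R would need K and G (R6), but K is never established.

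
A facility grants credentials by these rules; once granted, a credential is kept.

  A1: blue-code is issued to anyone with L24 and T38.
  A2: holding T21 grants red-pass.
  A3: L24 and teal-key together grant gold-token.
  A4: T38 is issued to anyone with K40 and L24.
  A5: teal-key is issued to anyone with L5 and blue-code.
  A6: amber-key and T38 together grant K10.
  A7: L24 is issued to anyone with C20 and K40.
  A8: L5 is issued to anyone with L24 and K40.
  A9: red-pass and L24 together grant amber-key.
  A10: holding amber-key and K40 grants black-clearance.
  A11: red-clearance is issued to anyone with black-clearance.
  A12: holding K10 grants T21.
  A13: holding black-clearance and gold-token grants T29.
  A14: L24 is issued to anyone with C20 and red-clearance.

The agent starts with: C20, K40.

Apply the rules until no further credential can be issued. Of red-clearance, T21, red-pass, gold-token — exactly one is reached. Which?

Holding C20 and K40 grants L24 (A7).
Holding L24 and K40 grants L5 (A8).
Holding K40 and L24 grants T38 (A4).
Holding L24 and T38 grants blue-code (A1).
Holding L5 and blue-code grants teal-key (A5).
Holding L24 and teal-key grants gold-token (A3).
red-clearance would need black-clearance (A11), but black-clearance is never granted. T21 would need K10 (A12), but K10 is never granted. red-pass would need T21 (A2), but T21 is never granted.

gold-token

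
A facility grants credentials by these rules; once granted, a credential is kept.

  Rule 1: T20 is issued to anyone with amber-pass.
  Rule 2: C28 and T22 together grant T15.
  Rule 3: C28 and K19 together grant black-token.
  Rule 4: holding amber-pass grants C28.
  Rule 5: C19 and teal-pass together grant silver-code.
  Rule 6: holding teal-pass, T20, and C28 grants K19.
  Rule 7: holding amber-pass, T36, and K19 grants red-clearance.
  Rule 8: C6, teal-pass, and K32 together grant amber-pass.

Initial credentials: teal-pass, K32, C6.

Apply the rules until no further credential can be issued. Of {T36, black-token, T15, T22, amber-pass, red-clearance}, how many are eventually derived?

2

Holding C6, teal-pass, and K32 grants amber-pass (Rule 8).
Holding amber-pass grants T20 (Rule 1).
Holding amber-pass grants C28 (Rule 4).
Holding teal-pass, T20, and C28 grants K19 (Rule 6).
Holding C28 and K19 grants black-token (Rule 3).
No rule produces T36, and it is not given.
black-token: reached.
T15 would need C28 and T22 (Rule 2), but T22 is never granted.
No rule produces T22, and it is not given.
amber-pass: reached.
red-clearance would need amber-pass, T36, and K19 (Rule 7), but T36 is never granted.
Reached: black-token and amber-pass — 2 of the 6.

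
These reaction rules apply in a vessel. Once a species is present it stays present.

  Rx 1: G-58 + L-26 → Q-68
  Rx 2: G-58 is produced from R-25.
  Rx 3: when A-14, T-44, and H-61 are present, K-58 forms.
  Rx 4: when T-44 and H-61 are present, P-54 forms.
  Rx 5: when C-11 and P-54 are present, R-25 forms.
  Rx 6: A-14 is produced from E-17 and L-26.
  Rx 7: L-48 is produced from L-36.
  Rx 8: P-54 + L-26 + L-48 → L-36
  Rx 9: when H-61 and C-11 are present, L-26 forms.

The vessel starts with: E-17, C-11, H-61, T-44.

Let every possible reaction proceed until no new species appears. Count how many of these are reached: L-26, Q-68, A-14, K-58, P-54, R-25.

6

H-61 and C-11 present → L-26 forms (Rx 9).
T-44 and H-61 present → P-54 forms (Rx 4).
E-17 and L-26 present → A-14 forms (Rx 6).
C-11 and P-54 present → R-25 forms (Rx 5).
R-25 present → G-58 forms (Rx 2).
A-14, T-44, and H-61 present → K-58 forms (Rx 3).
G-58 and L-26 present → Q-68 forms (Rx 1).
L-26: reached.
Q-68: reached.
A-14: reached.
K-58: reached.
P-54: reached.
R-25: reached.
All 6 are reached.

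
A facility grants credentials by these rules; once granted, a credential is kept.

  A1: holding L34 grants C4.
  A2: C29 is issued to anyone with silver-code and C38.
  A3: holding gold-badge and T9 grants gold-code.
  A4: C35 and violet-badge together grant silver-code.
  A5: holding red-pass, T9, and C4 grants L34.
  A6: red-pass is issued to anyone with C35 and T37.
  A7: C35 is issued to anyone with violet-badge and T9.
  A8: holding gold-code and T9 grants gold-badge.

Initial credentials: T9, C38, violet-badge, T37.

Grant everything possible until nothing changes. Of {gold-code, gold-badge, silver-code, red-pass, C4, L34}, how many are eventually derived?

2

Holding violet-badge and T9 grants C35 (A7).
Holding C35 and T37 grants red-pass (A6).
Holding C35 and violet-badge grants silver-code (A4).
gold-code would need gold-badge and T9 (A3), but gold-badge is never granted.
gold-badge would need gold-code and T9 (A8), but gold-code is never granted.
silver-code: reached.
red-pass: reached.
C4 would need L34 (A1), but L34 is never granted.
L34 would need red-pass, T9, and C4 (A5), but C4 is never granted.
Reached: silver-code and red-pass — 2 of the 6.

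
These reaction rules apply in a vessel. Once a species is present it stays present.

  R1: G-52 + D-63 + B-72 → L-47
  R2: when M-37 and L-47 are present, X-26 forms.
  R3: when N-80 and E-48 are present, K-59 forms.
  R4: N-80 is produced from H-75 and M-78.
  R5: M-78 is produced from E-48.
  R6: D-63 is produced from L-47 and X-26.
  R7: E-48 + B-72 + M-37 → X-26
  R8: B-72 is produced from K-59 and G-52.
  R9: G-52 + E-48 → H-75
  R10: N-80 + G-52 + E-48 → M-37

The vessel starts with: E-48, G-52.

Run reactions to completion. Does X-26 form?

Yes

G-52 and E-48 present → H-75 forms (R9).
E-48 present → M-78 forms (R5).
H-75 and M-78 present → N-80 forms (R4).
N-80 and E-48 present → K-59 forms (R3).
N-80, G-52, and E-48 present → M-37 forms (R10).
K-59 and G-52 present → B-72 forms (R8).
E-48, B-72, and M-37 present → X-26 forms (R7).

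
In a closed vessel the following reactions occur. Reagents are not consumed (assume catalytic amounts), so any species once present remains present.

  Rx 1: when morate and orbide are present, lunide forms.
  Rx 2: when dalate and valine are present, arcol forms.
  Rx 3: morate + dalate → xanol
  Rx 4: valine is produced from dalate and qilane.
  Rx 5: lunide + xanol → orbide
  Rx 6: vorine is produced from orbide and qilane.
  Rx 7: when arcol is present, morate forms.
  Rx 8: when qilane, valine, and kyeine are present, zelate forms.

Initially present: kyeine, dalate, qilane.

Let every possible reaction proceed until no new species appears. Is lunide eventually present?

No

lunide would need morate and orbide (Rx 1), but orbide never forms.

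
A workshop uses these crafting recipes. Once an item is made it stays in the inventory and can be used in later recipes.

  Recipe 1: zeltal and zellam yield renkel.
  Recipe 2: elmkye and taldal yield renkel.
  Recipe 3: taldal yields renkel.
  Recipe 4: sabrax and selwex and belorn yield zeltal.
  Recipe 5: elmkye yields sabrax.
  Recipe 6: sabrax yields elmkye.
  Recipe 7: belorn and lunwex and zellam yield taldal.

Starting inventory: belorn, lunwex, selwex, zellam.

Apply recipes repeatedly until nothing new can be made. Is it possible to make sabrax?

No

sabrax would need elmkye (Recipe 5), but elmkye is never obtained.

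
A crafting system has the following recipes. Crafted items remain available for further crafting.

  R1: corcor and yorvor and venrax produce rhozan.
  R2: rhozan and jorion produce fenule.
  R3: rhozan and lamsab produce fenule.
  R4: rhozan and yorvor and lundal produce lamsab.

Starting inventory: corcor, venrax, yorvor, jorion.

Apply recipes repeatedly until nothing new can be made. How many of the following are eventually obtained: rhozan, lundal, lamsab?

corcor and yorvor and venrax → rhozan (R1).
rhozan: reached.
No rule produces lundal, and it is not given.
lamsab would need rhozan, yorvor, and lundal (R4), but lundal is never obtained.
Reached: rhozan — 1 of the 3.

1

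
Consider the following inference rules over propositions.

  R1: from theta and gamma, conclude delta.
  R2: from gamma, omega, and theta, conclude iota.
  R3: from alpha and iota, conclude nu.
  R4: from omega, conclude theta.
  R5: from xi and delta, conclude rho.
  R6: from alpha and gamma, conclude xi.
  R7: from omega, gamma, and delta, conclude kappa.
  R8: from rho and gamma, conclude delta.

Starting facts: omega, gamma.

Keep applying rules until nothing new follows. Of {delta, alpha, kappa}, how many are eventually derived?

2

omega holds, so theta follows (R4).
From theta and gamma, R1 gives delta.
omega, gamma, and delta hold, so kappa follows (R7).
delta: reached.
No rule produces alpha, and it is not given.
kappa: reached.
Reached: delta and kappa — 2 of the 3.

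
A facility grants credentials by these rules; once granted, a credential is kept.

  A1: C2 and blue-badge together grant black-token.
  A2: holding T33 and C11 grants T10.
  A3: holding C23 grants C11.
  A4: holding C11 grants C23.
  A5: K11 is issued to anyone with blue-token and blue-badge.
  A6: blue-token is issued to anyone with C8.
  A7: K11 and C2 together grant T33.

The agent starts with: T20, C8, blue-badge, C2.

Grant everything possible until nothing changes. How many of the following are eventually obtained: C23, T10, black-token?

Holding C2 and blue-badge grants black-token (A1).
C23 would need C11 (A4), but C11 is never granted.
T10 would need T33 and C11 (A2), but C11 is never granted.
black-token: reached.
Reached: black-token — 1 of the 3.

1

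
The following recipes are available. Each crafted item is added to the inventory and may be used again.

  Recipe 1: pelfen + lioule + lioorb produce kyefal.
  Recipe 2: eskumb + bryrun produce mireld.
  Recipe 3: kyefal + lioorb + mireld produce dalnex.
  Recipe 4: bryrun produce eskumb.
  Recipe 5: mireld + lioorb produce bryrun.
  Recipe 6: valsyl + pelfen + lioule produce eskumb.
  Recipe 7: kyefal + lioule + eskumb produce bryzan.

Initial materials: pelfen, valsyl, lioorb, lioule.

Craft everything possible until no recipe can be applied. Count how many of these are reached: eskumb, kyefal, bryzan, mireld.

Using Recipe 1, pelfen, lioule, and lioorb make kyefal.
Using Recipe 6, valsyl, pelfen, and lioule make eskumb.
kyefal + lioule + eskumb → bryzan (Recipe 7).
eskumb: reached.
kyefal: reached.
bryzan: reached.
mireld would need eskumb and bryrun (Recipe 2), but bryrun is never obtained.
Reached: eskumb, kyefal, and bryzan — 3 of the 4.

3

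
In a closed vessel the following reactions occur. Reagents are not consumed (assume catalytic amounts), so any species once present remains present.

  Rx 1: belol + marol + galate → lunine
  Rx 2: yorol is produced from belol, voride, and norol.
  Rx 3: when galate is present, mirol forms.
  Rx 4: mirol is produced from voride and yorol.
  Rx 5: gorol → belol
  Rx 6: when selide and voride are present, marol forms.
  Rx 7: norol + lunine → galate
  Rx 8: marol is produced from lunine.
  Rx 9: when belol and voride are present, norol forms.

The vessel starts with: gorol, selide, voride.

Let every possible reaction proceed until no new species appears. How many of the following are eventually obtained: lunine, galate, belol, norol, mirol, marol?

4

gorol present → belol forms (Rx 5).
selide and voride present → marol forms (Rx 6).
belol and voride present → norol forms (Rx 9).
belol, voride, and norol present → yorol forms (Rx 2).
voride and yorol present → mirol forms (Rx 4).
lunine would need belol, marol, and galate (Rx 1), but galate never forms.
galate would need norol and lunine (Rx 7), but lunine never forms.
belol: reached.
norol: reached.
mirol: reached.
marol: reached.
Reached: belol, norol, mirol, and marol — 4 of the 6.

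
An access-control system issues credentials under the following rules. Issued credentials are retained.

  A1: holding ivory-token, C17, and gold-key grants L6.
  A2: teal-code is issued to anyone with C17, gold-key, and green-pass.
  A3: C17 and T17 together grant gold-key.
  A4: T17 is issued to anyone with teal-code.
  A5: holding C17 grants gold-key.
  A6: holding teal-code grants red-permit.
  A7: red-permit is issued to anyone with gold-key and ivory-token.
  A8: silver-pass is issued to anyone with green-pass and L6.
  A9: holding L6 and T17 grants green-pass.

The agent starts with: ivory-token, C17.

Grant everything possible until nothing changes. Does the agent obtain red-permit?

Holding C17 grants gold-key (A5).
Holding gold-key and ivory-token grants red-permit (A7).

Yes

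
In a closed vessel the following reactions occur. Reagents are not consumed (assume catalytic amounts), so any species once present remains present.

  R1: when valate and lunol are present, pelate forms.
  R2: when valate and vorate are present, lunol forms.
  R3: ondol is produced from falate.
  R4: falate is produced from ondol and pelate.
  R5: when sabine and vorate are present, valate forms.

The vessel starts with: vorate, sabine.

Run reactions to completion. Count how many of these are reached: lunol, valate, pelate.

3

sabine and vorate present → valate forms (R5).
valate and vorate present → lunol forms (R2).
valate and lunol present → pelate forms (R1).
lunol: reached.
valate: reached.
pelate: reached.
All 3 are reached.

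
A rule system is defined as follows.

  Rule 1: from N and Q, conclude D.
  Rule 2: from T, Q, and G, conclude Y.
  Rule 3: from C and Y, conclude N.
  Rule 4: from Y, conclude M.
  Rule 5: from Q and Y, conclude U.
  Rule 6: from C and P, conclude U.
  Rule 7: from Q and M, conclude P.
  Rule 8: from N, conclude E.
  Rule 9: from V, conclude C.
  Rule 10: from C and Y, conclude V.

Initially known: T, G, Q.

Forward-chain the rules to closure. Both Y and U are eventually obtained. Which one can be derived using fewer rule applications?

Y: From T, Q, and G, Rule 2 gives Y. [1 rule application]
U: From T, Q, and G, Rule 2 gives Y. Q and Y hold, so U follows (Rule 5). [2 rule applications]
Y needs fewer.

Y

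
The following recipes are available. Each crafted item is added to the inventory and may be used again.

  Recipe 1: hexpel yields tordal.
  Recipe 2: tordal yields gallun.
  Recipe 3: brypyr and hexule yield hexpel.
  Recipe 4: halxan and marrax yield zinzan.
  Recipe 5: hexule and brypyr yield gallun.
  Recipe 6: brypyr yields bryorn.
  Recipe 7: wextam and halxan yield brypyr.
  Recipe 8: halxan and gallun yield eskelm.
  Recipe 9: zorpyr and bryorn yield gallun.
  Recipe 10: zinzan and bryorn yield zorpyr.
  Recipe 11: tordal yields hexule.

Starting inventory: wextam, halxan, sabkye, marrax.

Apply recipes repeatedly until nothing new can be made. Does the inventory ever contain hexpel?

hexpel would need brypyr and hexule (Recipe 3), but hexule is never obtained.

No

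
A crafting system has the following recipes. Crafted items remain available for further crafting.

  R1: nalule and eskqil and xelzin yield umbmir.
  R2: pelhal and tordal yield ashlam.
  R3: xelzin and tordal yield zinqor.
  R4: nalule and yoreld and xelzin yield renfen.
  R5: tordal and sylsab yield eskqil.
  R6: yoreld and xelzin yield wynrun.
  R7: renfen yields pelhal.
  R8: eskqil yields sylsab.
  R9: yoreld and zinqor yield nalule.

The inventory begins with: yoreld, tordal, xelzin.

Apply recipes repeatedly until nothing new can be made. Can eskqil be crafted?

eskqil would need tordal and sylsab (R5), but sylsab is never obtained.

No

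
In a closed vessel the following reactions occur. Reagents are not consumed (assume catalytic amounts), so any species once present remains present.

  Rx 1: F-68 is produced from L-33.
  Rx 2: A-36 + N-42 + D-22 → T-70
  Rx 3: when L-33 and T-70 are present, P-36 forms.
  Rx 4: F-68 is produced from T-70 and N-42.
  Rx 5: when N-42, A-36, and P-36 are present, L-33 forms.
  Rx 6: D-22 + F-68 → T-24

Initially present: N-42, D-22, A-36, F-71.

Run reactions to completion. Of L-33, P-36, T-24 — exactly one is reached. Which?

T-24

A-36, N-42, and D-22 present → T-70 forms (Rx 2).
T-70 and N-42 present → F-68 forms (Rx 4).
D-22 and F-68 present → T-24 forms (Rx 6).
L-33 would need N-42, A-36, and P-36 (Rx 5), but P-36 never forms. P-36 would need L-33 and T-70 (Rx 3), but L-33 never forms.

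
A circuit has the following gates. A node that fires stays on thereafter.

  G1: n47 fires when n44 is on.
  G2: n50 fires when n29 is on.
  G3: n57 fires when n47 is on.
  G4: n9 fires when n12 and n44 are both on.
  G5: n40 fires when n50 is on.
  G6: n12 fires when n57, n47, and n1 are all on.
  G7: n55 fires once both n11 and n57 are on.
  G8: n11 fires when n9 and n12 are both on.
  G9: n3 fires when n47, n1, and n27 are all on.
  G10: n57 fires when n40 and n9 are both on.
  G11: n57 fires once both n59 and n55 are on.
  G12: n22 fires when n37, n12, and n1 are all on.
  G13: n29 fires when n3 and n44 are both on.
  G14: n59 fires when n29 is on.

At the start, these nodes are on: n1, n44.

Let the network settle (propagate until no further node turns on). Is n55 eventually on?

G1: n44 on → n47 on.
G3: n47 on → n57 on.
n57, n47, and n1 are on, so n12 fires (G6).
G4: n12 and n44 on → n9 on.
n9 and n12 are on, so n11 fires (G8).
n11 and n57 are on, so n55 fires (G7).

Yes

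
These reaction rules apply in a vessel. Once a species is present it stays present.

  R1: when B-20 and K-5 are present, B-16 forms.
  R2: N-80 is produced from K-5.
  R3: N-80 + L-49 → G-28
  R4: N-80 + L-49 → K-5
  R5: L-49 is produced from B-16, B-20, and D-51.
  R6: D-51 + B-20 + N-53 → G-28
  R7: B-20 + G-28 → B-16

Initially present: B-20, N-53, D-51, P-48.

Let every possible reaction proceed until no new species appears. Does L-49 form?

D-51, B-20, and N-53 present → G-28 forms (R6).
B-20 and G-28 present → B-16 forms (R7).
B-16, B-20, and D-51 present → L-49 forms (R5).

Yes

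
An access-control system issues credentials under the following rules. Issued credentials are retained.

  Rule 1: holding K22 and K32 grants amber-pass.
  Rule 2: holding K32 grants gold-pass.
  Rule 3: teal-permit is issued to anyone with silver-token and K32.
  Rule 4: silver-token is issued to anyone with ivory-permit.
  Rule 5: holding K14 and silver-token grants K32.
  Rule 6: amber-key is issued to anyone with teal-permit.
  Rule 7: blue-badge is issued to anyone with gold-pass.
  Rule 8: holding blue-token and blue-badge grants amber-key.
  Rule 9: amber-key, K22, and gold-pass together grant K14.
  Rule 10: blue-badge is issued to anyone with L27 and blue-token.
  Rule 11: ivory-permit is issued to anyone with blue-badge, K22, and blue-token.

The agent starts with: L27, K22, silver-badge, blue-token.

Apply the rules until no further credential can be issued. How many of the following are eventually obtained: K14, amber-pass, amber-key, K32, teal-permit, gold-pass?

Holding L27 and blue-token grants blue-badge (Rule 10).
Holding blue-token and blue-badge grants amber-key (Rule 8).
K14 would need amber-key, K22, and gold-pass (Rule 9), but gold-pass is never granted.
amber-pass would need K22 and K32 (Rule 1), but K32 is never granted.
amber-key: reached.
K32 would need K14 and silver-token (Rule 5), but K14 is never granted.
teal-permit would need silver-token and K32 (Rule 3), but K32 is never granted.
gold-pass would need K32 (Rule 2), but K32 is never granted.
Reached: amber-key — 1 of the 6.

1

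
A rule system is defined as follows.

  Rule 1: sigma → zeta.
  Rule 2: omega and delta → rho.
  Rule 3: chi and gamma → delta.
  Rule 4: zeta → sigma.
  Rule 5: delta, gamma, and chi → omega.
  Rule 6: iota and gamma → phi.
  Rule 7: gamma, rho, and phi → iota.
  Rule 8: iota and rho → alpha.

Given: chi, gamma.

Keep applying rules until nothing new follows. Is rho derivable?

From chi and gamma, Rule 3 gives delta.
From delta, gamma, and chi, Rule 5 gives omega.
From omega and delta, Rule 2 gives rho.

Yes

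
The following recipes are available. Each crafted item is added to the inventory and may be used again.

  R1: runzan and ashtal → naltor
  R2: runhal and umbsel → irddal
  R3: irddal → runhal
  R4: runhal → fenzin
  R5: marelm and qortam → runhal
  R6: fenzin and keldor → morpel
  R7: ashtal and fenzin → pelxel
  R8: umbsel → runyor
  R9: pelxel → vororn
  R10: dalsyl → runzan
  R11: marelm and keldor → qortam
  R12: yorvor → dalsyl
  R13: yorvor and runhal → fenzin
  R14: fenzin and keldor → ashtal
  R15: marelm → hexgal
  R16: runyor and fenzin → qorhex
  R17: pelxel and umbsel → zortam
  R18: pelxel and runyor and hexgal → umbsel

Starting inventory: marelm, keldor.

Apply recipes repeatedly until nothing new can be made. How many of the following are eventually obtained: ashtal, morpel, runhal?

marelm and keldor → qortam (R11).
marelm and qortam → runhal (R5).
runhal → fenzin (R4).
fenzin and keldor → ashtal (R14).
Using R6, fenzin and keldor make morpel.
ashtal: reached.
morpel: reached.
runhal: reached.
All 3 are reached.

3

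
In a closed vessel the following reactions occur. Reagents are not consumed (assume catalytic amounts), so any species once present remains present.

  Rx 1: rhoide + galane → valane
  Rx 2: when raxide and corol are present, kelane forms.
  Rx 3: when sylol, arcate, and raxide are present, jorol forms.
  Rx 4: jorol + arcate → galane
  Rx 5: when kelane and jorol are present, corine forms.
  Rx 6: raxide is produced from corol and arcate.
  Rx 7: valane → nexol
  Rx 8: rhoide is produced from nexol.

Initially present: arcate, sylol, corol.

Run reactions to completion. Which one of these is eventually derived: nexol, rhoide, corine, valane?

corol and arcate present → raxide forms (Rx 6).
sylol, arcate, and raxide present → jorol forms (Rx 3).
raxide and corol present → kelane forms (Rx 2).
kelane and jorol present → corine forms (Rx 5).
nexol would need valane (Rx 7), but valane never forms. valane would need rhoide and galane (Rx 1), but rhoide never forms. rhoide would need nexol (Rx 8), but nexol never forms.

corine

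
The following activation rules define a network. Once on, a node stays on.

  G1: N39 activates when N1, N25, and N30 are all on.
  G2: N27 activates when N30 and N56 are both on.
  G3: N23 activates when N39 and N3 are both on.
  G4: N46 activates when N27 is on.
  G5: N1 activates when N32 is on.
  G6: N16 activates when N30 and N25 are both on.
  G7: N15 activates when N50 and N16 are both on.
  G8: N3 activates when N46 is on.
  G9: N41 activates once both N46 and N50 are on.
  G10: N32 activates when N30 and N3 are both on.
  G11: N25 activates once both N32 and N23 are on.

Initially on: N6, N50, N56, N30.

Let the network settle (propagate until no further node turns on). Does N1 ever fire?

Yes

G2: N30 and N56 on → N27 on.
G4: N27 on → N46 on.
G8: N46 on → N3 on.
N30 and N3 are on, so N32 activates (G10).
N32 is on, so N1 activates (G5).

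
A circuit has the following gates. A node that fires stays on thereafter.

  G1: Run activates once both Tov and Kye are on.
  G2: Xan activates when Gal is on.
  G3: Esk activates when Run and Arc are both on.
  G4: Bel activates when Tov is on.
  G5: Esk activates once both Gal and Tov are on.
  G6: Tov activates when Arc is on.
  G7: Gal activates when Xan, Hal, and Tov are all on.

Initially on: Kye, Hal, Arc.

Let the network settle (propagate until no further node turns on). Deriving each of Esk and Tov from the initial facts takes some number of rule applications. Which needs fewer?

Tov: Arc is on, so Tov activates (G6). [1 rule application]
Esk: Arc is on, so Tov activates (G6). Tov and Kye are on, so Run activates (G1). Run and Arc are on, so Esk activates (G3). [3 rule applications]
Tov needs fewer.

Tov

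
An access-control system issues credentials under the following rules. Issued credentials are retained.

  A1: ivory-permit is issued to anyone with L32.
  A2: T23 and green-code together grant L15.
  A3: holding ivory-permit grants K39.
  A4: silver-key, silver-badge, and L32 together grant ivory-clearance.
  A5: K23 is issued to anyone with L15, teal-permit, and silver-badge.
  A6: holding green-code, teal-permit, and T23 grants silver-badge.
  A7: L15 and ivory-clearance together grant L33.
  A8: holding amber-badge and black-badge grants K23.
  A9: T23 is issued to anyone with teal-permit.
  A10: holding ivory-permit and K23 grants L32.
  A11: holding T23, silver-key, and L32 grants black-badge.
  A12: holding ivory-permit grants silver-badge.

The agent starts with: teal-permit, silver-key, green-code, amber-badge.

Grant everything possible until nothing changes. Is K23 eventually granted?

Holding teal-permit grants T23 (A9).
Holding T23 and green-code grants L15 (A2).
Holding green-code, teal-permit, and T23 grants silver-badge (A6).
Holding L15, teal-permit, and silver-badge grants K23 (A5).

Yes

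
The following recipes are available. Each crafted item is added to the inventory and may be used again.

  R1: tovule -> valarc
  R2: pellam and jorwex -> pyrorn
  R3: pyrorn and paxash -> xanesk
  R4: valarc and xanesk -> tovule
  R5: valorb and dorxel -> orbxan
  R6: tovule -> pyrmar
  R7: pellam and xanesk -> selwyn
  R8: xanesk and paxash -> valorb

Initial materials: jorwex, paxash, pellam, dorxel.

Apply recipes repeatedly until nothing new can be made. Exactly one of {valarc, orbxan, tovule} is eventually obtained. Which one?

orbxan

pellam and jorwex -> pyrorn (R2).
pyrorn and paxash -> xanesk (R3).
Using R8, xanesk and paxash make valorb.
Using R5, valorb and dorxel make orbxan.
tovule would need valarc and xanesk (R4), but valarc is never obtained. valarc would need tovule (R1), but tovule is never obtained.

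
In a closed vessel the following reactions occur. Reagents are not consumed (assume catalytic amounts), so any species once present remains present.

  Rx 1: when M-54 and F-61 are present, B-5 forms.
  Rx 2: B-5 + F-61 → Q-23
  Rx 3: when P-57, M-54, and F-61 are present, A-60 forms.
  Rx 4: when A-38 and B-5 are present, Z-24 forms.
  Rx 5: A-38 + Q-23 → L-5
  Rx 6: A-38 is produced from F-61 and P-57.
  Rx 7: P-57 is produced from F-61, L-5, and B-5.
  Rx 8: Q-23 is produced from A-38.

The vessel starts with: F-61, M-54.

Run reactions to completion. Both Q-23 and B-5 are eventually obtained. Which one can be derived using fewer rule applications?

B-5

B-5: M-54 and F-61 present → B-5 forms (Rx 1). [1 rule application]
Q-23: M-54 and F-61 present → B-5 forms (Rx 1). B-5 and F-61 present → Q-23 forms (Rx 2). [2 rule applications]
B-5 needs fewer.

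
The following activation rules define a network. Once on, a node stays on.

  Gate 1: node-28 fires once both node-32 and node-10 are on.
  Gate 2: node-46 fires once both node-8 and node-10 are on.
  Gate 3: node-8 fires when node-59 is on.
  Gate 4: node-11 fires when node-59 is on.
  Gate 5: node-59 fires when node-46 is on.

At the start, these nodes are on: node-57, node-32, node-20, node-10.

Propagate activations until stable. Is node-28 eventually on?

Yes

node-32 and node-10 are on, so node-28 fires (Gate 1).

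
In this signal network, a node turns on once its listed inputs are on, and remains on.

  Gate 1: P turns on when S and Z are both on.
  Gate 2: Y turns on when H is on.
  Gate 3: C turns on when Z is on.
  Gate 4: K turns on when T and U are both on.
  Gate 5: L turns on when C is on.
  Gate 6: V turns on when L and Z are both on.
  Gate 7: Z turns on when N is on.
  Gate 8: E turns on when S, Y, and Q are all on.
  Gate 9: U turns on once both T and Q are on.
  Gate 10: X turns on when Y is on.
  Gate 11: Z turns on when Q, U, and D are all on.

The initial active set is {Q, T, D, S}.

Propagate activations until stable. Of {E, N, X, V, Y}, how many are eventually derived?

1

Gate 9: T and Q on → U on.
Gate 11: Q, U, and D on → Z on.
Gate 3: Z on → C on.
C is on, so L turns on (Gate 5).
Gate 6: L and Z on → V on.
E would need S, Y, and Q (Gate 8), but Y never turns on.
No rule produces N, and it is not given.
X would need Y (Gate 10), but Y never turns on.
V: reached.
Y would need H (Gate 2), but H never turns on.
Reached: V — 1 of the 5.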